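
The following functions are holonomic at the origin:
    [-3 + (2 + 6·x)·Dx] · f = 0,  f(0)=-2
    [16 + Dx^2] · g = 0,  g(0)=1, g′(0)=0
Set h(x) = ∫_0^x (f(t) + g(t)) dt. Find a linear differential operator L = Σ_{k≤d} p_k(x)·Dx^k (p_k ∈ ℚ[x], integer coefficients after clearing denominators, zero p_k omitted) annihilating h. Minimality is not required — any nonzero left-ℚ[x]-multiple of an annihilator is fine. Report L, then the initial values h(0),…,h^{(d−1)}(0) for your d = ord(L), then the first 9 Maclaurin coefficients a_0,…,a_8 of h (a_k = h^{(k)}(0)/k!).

L = (-4368 - 18432·x - 27648·x^2)·Dx + (1760 + 17568·x + 55296·x^2 + 55296·x^3)·Dx^2 + (-273 - 1152·x - 1728·x^2)·Dx^3 + (110 + 1098·x + 3456·x^2 + 3456·x^3)·Dx^4  (order 4).
h: a_k = 0, -1, -3/2, -23/12, -27/32, 3263/960, -567/256, 557833/161280, -72171/8192, …
ICs: h(0) = 0, h′(0) = -1, h′′(0) = -3, h′′′(0) = -23/2.

f: a_k = -2, -3, 9/4, -27/8, 405/64, -1701/128, 15309/512, -72171/1024, 2814669/16384, …
g: a_k = 1, 0, -8, 0, 32/3, 0, -256/45, 0, 512/315, …
L₀ := lclm(L_f,L_g); ord L₀ ≤ 1+2.
∫: right-multiply L₀ by Dx.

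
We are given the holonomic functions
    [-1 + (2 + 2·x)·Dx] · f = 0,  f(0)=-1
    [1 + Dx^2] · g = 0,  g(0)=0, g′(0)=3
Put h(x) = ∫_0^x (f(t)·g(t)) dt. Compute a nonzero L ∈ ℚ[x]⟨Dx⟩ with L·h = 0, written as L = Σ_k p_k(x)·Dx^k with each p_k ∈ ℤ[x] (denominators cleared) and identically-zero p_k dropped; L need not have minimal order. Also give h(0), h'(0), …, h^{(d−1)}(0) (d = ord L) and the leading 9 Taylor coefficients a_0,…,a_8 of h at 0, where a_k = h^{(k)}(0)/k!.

f: a_k = -1, -1/2, 1/8, -1/16, 5/128, -7/256, 21/1024, -33/2048, 429/32768, …
g: a_k = 0, 3, 0, -1/2, 0, 1/40, 0, -1/1680, 0, …
Product ⇒ symmetric product L₀, ord ≤ 2.
∫: right-multiply L₀ by Dx.
L = (7 + 8·x + 4·x^2)·Dx + (-4 - 4·x)·Dx^2 + (4 + 8·x + 4·x^2)·Dx^3  (order 3).
h: a_k = 0, 0, -3/2, -1/2, 7/32, 1/80, 19/3840, -81/8960, 983/172032, …
ICs: h(0) = 0, h′(0) = 0, h′′(0) = -3.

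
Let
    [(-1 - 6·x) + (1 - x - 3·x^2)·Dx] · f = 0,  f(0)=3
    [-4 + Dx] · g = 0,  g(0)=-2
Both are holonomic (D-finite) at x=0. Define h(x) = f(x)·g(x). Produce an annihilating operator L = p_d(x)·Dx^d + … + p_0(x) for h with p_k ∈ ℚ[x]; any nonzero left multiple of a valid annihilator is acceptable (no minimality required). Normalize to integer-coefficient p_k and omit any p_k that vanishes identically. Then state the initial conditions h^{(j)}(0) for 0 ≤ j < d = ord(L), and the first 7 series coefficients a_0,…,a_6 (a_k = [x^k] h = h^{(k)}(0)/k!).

L = (5 + 2·x - 12·x^2) + (-1 + x + 3·x^2)·Dx  (order 1).
h: a_k = -6, -30, -96, -250, -602, -7016/5, -9730/3, …
ICs: h(0) = -6.

f: a_k = 3, 3, 12, 21, 57, 120, 291, …
g: a_k = -2, -8, -16, -64/3, -64/3, -256/15, -512/45, …
Product ⇒ symmetric product L₀, ord ≤ 1.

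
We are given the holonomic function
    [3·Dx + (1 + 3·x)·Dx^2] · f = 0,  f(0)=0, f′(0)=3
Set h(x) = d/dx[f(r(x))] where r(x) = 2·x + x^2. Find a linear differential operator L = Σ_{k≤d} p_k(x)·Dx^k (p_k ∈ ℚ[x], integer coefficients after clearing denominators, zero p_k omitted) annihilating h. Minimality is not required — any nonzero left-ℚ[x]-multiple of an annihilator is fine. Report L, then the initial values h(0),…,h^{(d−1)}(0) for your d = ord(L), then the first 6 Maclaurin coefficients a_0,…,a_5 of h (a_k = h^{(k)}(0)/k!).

f: a_k = 0, 3, -9/2, 9, -81/4, 243/5, …
h₀=f(r): pull back L_f along r ⇒ L₀.
h=h₀': d/dx-closure on L₀ ⇒ L.
L = (5 + 6·x + 3·x^2) + (1 + 7·x + 9·x^2 + 3·x^3)·Dx  (order 1).
h: a_k = 6, -30, 162, -882, 4806, -26190, …
ICs: h(0) = 6.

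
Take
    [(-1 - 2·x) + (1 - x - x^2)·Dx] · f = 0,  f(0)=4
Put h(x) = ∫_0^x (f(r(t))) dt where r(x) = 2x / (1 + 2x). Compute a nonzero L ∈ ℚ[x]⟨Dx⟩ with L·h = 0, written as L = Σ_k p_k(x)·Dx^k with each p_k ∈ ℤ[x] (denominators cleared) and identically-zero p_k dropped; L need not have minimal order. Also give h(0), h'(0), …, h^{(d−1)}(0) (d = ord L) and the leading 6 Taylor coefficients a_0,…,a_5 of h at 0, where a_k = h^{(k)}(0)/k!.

L = (2 + 12·x)·Dx + (-1 - 4·x + 8·x^3)·Dx^2  (order 2).
h: a_k = 0, 4, 4, 16/3, 0, 64/5, …
ICs: h(0) = 0, h′(0) = 4.

f: a_k = 4, 4, 8, 12, 20, 32, …
h₀=f(r): pull back L_f along r ⇒ L₀.
h=∫₀ˣh₀: take L = L₀·Dx.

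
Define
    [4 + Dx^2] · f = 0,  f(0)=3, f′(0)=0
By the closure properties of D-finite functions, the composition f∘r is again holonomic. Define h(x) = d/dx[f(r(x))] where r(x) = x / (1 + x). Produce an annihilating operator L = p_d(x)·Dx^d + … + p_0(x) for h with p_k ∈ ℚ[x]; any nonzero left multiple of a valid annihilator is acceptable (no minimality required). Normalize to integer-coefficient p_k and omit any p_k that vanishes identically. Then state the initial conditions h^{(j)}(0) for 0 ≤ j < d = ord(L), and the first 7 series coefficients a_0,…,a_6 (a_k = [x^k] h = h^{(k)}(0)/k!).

f: a_k = 3, 0, -6, 0, 2, 0, -4/15, …
f∘r: x↦r, Dx↦Dx/r' in L_f ⇒ L₀.
h=h₀': d/dx-closure on L₀ ⇒ L.
L = (10 + 12·x + 6·x^2) + (6 + 18·x + 18·x^2 + 6·x^3)·Dx + (1 + 4·x + 6·x^2 + 4·x^3 + x^4)·Dx^2  (order 2).
h: a_k = 0, -12, 36, -64, 80, -308/5, -84/5, …
ICs: h(0) = 0, h′(0) = -12.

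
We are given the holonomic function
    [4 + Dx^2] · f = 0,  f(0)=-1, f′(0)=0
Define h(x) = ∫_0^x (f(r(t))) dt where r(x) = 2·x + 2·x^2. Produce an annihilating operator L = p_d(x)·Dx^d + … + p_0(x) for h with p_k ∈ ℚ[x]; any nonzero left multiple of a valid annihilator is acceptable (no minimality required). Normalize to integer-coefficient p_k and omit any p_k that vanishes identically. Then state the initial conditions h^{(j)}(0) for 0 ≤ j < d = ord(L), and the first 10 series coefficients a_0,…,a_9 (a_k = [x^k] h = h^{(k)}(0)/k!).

L = (16 + 96·x + 192·x^2 + 128·x^3)·Dx - 2·Dx^2 + (1 + 2·x)·Dx^3  (order 3).
h: a_k = 0, -1, 0, 8/3, 4, -8/15, -64/9, -2624/315, -16/15, 23008/2835, …
ICs: h(0) = 0, h′(0) = -1, h′′(0) = 0.

f: a_k = -1, 0, 2, 0, -2/3, 0, 4/45, 0, -2/315, 0, …
f∘r: x↦r, Dx↦Dx/r' in L_f ⇒ L₀.
∫: right-multiply L₀ by Dx.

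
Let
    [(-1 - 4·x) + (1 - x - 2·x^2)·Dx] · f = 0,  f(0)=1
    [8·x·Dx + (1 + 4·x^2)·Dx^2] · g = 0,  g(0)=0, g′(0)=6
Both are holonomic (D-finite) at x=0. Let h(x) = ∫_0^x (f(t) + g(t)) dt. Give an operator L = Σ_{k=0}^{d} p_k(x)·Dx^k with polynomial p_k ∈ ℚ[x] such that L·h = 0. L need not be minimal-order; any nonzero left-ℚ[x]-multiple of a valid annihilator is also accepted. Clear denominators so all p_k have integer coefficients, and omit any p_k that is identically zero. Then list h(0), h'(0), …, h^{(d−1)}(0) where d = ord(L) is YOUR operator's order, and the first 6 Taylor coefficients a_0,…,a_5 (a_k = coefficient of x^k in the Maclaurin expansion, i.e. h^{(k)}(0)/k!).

L = (-24 + 96·x + 864·x^2 + 1536·x^3 + 3264·x^4 + 768·x^6)·Dx^2 + (19 + 80·x + 100·x^2 + 544·x^3 + 1424·x^4 + 2368·x^5 + 192·x^6 + 768·x^7)·Dx^3 + (-3 - 7·x - 32·x^2 + 28·x^3 - 24·x^4 + 240·x^5 + 256·x^6 + 64·x^7 + 128·x^8)·Dx^4  (order 4).
h: a_k = 0, 1, 7/2, 1, -3/4, 11/5, …
ICs: h(0) = 0, h′(0) = 1, h′′(0) = 7, h′′′(0) = 6.

f: a_k = 1, 1, 3, 5, 11, 21, …
g: a_k = 0, 6, 0, -8, 0, 96/5, …
Sum ⇒ L₀ = lclm(L_f,L_g) in ℚ(x)⟨Dx⟩.
Integrate: L := L₀·Dx.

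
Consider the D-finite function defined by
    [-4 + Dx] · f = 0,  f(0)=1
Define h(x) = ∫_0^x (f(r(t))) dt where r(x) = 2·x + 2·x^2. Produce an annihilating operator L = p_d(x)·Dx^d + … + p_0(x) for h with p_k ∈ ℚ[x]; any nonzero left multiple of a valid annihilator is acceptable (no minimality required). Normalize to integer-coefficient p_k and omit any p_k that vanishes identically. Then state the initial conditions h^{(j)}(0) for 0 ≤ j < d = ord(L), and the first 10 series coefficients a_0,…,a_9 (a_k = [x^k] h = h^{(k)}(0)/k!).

f: a_k = 1, 4, 8, 32/3, 32/3, 128/15, 256/45, 1024/315, 512/315, 2048/2835, …
Substitute x→r, Dx→(1/r')Dx; clear ⇒ L₀.
∫: right-multiply L₀ by Dx.
L = (-8 - 16·x)·Dx + Dx^2  (order 2).
h: a_k = 0, 1, 4, 40/3, 112/3, 1376/15, 9088/45, 127744/315, 47360/63, 3682816/2835, …
ICs: h(0) = 0, h′(0) = 1.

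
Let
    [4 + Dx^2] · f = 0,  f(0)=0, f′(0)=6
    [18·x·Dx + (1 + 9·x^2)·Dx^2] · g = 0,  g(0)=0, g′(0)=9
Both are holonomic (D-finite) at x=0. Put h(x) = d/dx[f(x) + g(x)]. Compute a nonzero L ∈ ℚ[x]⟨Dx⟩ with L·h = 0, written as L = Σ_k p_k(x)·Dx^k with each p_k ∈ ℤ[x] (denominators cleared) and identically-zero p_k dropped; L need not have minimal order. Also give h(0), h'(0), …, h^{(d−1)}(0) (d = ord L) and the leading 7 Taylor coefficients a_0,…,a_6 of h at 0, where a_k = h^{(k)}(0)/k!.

f: a_k = 0, 6, 0, -4, 0, 4/5, 0, …
g: a_k = 0, 9, 0, -27, 0, 729/5, 0, …
Sum ⇒ L₀ = lclm(L_f,L_g) in ℚ(x)⟨Dx⟩.
h=h₀': d/dx-closure on L₀ ⇒ L.
L = (-3744·x + 37584·x^3 + 11664·x^5) + (-28 + 864·x^2 + 10692·x^4 + 5832·x^6)·Dx + (-936·x + 9396·x^3 + 2916·x^5)·Dx^2 + (-7 + 216·x^2 + 2673·x^4 + 1458·x^6)·Dx^3  (order 3).
h: a_k = 15, 0, -93, 0, 733, 0, -98423/15, …
ICs: h(0) = 15, h′(0) = 0, h′′(0) = -186.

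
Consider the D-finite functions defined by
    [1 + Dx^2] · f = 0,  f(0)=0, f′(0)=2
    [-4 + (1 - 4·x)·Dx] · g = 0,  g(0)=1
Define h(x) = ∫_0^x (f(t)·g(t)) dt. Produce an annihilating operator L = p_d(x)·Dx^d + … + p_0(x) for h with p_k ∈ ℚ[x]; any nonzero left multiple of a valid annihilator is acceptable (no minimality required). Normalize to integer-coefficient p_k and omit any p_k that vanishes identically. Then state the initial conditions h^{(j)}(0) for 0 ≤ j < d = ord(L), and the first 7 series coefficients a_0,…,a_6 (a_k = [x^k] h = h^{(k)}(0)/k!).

L = (-1 + 4·x)·Dx + 8·Dx^2 + (-1 + 4·x)·Dx^3  (order 3).
h: a_k = 0, 0, 1, 8/3, 95/12, 76/3, 30401/360, …
ICs: h(0) = 0, h′(0) = 0, h′′(0) = 2.

f: a_k = 0, 2, 0, -1/3, 0, 1/60, 0, …
g: a_k = 1, 4, 16, 64, 256, 1024, 4096, …
L₀ := L_f ⊗_s L_g (sym. prod.), ord ≤ 2.
h=∫₀ˣh₀: take L = L₀·Dx.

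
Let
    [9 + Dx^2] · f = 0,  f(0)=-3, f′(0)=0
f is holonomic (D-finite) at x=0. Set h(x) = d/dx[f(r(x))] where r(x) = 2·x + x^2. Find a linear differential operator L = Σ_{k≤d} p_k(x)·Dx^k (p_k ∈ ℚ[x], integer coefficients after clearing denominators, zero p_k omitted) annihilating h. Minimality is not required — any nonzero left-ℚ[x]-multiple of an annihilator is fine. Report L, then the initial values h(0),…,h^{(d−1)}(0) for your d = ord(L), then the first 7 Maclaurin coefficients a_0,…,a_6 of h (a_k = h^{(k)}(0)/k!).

L = (39 + 144·x + 216·x^2 + 144·x^3 + 36·x^4) + (-3 - 3·x)·Dx + (1 + 2·x + x^2)·Dx^2  (order 2).
h: a_k = 0, 108, 162, -594, -1620, -1458/5, 17577/5, …
ICs: h(0) = 0, h′(0) = 108.

f: a_k = -3, 0, 27/2, 0, -81/8, 0, 243/80, …
h₀=f(r): pull back L_f along r ⇒ L₀.
Derive L from L₀ (diff closure).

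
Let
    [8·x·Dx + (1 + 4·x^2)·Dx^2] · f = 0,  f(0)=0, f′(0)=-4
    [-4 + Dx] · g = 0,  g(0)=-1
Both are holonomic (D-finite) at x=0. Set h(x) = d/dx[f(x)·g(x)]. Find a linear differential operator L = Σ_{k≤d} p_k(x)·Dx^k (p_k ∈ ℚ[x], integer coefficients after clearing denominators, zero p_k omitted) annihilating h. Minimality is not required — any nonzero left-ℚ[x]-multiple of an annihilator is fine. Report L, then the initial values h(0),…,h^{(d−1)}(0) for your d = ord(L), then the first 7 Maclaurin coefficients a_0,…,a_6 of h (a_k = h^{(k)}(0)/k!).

f: a_k = 0, -4, 0, 16/3, 0, -64/5, 0, …
g: a_k = -1, -4, -8, -32/3, -32/3, -128/15, -256/45, …
L₀ := L_f ⊗_s L_g (sym. prod.), ord ≤ 2.
h=h₀': d/dx-closure on L₀ ⇒ L.
L = (8 - 64·x + 224·x^2 - 256·x^3 + 256·x^4) + (-6 + 24·x - 88·x^2 + 96·x^3 - 128·x^4)·Dx + (1 - 2·x + 8·x^2 - 8·x^3 + 16·x^4)·Dx^2  (order 2).
h: a_k = 4, 32, 80, 256/3, 64, 512/3, 3328/15, …
ICs: h(0) = 4, h′(0) = 32.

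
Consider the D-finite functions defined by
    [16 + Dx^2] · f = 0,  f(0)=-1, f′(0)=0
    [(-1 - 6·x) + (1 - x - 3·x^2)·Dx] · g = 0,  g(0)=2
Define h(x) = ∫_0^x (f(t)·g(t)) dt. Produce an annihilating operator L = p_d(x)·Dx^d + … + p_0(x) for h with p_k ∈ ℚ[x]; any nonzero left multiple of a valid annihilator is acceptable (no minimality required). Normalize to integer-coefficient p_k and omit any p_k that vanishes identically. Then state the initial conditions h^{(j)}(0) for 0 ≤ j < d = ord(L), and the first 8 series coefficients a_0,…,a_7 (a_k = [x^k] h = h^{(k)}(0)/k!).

L = (-10 + 16·x + 48·x^2)·Dx + (2 + 12·x)·Dx^2 + (-1 + x + 3·x^2)·Dx^3  (order 3).
h: a_k = 0, -2, -1, 8/3, 1/2, 14/15, 16/9, 1622/315, …
ICs: h(0) = 0, h′(0) = -2, h′′(0) = -2.

f: a_k = -1, 0, 8, 0, -32/3, 0, 256/45, 0, …
g: a_k = 2, 2, 8, 14, 38, 80, 194, 434, …
f·g: L₀ = L_f ⊗_s L_g, ord ≤ 2·1.
h=∫h₀ ⇒ L = L₀·Dx.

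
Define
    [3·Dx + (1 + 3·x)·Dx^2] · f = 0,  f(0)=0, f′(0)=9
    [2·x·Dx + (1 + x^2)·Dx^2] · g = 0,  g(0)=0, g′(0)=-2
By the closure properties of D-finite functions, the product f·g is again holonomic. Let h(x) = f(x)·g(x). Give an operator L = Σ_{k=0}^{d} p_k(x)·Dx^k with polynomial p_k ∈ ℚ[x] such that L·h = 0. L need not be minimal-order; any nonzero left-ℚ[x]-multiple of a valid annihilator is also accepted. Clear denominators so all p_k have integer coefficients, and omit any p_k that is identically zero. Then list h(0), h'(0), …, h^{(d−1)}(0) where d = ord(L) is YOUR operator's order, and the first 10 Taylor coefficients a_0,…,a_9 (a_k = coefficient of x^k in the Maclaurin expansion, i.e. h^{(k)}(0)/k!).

L = (264 + 1260·x + 1008·x^2 + 3420·x^3 + 3240·x^4 + 4212·x^5 + 324·x^7)·Dx + (178 + 660·x + 3828·x^2 + 7308·x^3 + 12960·x^4 + 10044·x^5 + 11340·x^6 + 324·x^7 + 1134·x^8)·Dx^2 + (132 + 608·x + 1728·x^2 + 4568·x^3 + 6456·x^4 + 8856·x^5 + 5184·x^6 + 5544·x^7 + 324·x^8 + 648·x^9)·Dx^3 + (13 + 102·x + 341·x^2 + 744·x^3 + 1138·x^4 + 1236·x^5 + 1386·x^6 + 648·x^7 + 657·x^8 + 54·x^9 + 81·x^10)·Dx^4  (order 4).
h: a_k = 0, 0, -18, 27, -48, 225/2, -1386/5, 6939/10, -8928/5, 657747/140, …
ICs: h(0) = 0, h′(0) = 0, h′′(0) = -36, h′′′(0) = 162.

f: a_k = 0, 9, -27/2, 27, -243/4, 729/5, -729/2, 6561/7, -19683/8, 6561, …
g: a_k = 0, -2, 0, 2/3, 0, -2/5, 0, 2/7, 0, -2/9, …
Sym-product of L_f,L_g gives L₀ (≤ ord 4).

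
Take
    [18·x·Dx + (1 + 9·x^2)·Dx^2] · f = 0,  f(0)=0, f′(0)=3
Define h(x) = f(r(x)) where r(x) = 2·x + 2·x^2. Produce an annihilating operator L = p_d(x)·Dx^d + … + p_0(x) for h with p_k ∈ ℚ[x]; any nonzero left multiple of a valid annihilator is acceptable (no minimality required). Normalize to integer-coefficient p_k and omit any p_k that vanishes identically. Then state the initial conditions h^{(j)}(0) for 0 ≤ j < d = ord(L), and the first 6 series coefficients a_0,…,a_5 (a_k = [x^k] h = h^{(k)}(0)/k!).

L = (-2 + 72·x + 288·x^2 + 432·x^3 + 216·x^4)·Dx + (1 + 2·x + 36·x^2 + 144·x^3 + 180·x^4 + 72·x^5)·Dx^2  (order 2).
h: a_k = 0, 6, 6, -72, -216, 6696/5, …
ICs: h(0) = 0, h′(0) = 6.

f: a_k = 0, 3, 0, -9, 0, 243/5, …
f∘r: x↦r, Dx↦Dx/r' in L_f ⇒ L₀.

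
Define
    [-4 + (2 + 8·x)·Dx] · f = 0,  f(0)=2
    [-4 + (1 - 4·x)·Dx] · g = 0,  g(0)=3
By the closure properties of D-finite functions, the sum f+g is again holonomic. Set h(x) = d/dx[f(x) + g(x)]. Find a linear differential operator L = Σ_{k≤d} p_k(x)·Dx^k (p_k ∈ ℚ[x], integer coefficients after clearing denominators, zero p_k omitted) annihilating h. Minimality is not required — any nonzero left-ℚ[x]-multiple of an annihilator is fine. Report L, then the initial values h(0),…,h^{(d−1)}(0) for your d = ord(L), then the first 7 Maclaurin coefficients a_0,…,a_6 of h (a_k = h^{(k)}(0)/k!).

f: a_k = 2, 4, -4, 8, -20, 56, -168, …
g: a_k = 3, 12, 48, 192, 768, 3072, 12288, …
Sum ⇒ L₀ = lclm(L_f,L_g) in ℚ(x)⟨Dx⟩.
Derive L from L₀ (diff closure).
L = (-144 - 192·x) + (-42 - 432·x - 672·x^2)·Dx + (5 + 12·x - 80·x^2 - 192·x^3)·Dx^2  (order 2).
h: a_k = 16, 88, 600, 2992, 15640, 72720, 347760, …
ICs: h(0) = 16, h′(0) = 88.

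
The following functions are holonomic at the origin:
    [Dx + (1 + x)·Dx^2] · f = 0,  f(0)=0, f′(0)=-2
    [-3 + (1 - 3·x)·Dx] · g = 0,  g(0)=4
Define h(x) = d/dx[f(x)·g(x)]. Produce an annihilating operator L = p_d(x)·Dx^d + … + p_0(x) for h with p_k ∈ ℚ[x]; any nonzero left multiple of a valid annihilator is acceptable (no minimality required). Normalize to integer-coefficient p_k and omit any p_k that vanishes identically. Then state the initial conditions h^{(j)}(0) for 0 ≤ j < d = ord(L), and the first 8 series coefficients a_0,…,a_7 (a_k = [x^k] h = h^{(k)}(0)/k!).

L = 12 + (7 + 15·x)·Dx + (-1 + 2·x + 3·x^2)·Dx^2  (order 2).
h: a_k = -8, -40, -188, -744, -2798, -50324/5, -176174/5, -4227896/35, …
ICs: h(0) = -8, h′(0) = -40.

f: a_k = 0, -2, 1, -2/3, 1/2, -2/5, 1/3, -2/7, …
g: a_k = 4, 12, 36, 108, 324, 972, 2916, 8748, …
h₀=f·g: eliminate ⇒ L₀, order ≤ 2·1.
Derive L from L₀ (diff closure).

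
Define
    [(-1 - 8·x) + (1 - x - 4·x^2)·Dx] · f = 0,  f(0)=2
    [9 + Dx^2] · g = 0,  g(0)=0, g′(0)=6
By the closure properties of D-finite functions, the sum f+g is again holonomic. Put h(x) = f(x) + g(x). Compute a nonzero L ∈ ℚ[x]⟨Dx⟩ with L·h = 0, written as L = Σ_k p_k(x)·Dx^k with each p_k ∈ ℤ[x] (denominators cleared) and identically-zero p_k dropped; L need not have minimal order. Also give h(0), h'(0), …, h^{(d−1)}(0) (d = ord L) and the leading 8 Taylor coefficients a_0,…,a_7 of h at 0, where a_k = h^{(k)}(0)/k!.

f: a_k = 2, 2, 10, 18, 58, 130, 362, 882, …
g: a_k = 0, 6, 0, -9, 0, 81/20, 0, -243/280, …
f+g: L₀ = lclm(L_f,L_g), ord ≤ 1+2.
L = (567 + 4806·x + 3321·x^2 + 9936·x^3 + 6480·x^4 + 10368·x^5) + (-171 + 117·x + 441·x^2 - 135·x^3 + 540·x^4 + 3888·x^5 + 5184·x^6)·Dx + (63 + 534·x + 369·x^2 + 1104·x^3 + 720·x^4 + 1152·x^5)·Dx^2 + (-19 + 13·x + 49·x^2 - 15·x^3 + 60·x^4 + 432·x^5 + 576·x^6)·Dx^3  (order 3).
h: a_k = 2, 8, 10, 9, 58, 2681/20, 362, 246717/280, …
ICs: h(0) = 2, h′(0) = 8, h′′(0) = 20.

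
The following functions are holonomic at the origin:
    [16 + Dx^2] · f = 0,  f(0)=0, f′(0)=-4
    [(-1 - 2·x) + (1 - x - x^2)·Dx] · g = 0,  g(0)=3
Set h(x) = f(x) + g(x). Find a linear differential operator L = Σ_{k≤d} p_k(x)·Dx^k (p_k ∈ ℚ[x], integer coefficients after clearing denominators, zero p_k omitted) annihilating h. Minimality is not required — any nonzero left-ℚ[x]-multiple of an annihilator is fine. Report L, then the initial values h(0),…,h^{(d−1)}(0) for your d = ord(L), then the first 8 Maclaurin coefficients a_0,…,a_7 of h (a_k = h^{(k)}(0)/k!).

f: a_k = 0, -4, 0, 32/3, 0, -128/15, 0, 1024/315, …
g: a_k = 3, 3, 6, 9, 15, 24, 39, 63, …
Sum ⇒ L₀ = lclm(L_f,L_g) in ℚ(x)⟨Dx⟩.
L = (-272 - 384·x + 352·x^2 - 192·x^3 - 640·x^4 - 256·x^5) + (160 - 368·x - 32·x^2 + 544·x^3 - 48·x^4 - 384·x^5 - 128·x^6)·Dx + (-17 - 24·x + 22·x^2 - 12·x^3 - 40·x^4 - 16·x^5)·Dx^2 + (10 - 23·x - 2·x^2 + 34·x^3 - 3·x^4 - 24·x^5 - 8·x^6)·Dx^3  (order 3).
h: a_k = 3, -1, 6, 59/3, 15, 232/15, 39, 20869/315, …
ICs: h(0) = 3, h′(0) = -1, h′′(0) = 12.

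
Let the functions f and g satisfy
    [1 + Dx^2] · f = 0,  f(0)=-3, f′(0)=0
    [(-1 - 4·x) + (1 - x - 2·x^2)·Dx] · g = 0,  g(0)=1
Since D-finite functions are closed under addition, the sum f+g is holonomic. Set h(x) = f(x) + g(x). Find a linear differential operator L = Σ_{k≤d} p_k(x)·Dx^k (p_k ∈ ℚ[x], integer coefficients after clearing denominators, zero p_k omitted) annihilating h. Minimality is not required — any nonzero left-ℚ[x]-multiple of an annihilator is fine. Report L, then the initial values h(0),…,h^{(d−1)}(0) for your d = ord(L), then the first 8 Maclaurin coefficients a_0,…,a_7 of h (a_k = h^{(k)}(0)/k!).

L = (-31 - 146·x - 133·x^2 - 184·x^3 - 20·x^4 - 16·x^5) + (7 + 3·x - 3·x^2 - 37·x^3 - 42·x^4 - 12·x^5 - 8·x^6)·Dx + (-31 - 146·x - 133·x^2 - 184·x^3 - 20·x^4 - 16·x^5)·Dx^2 + (7 + 3·x - 3·x^2 - 37·x^3 - 42·x^4 - 12·x^5 - 8·x^6)·Dx^3  (order 3).
h: a_k = -2, 1, 9/2, 5, 87/8, 21, 10321/240, 85, …
ICs: h(0) = -2, h′(0) = 1, h′′(0) = 9.

f: a_k = -3, 0, 3/2, 0, -1/8, 0, 1/240, 0, …
g: a_k = 1, 1, 3, 5, 11, 21, 43, 85, …
Weyl lclm of L_f,L_g ⇒ L₀ (ord ≤ 3).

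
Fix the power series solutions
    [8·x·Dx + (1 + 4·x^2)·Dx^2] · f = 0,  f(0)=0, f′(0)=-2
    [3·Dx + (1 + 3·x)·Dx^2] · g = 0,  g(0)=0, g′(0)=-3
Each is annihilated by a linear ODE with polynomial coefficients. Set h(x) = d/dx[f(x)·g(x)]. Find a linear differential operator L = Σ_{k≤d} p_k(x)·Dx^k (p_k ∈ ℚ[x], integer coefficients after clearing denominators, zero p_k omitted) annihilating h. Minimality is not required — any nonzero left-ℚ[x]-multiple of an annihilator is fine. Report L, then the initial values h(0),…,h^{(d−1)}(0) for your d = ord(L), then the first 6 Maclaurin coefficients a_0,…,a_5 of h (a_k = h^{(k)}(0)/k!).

L = (1632 + 8496·x + 23040·x^2 + 110016·x^3 + 207360·x^4 + 269568·x^5 + 82944·x^7) + (418 + 6672·x + 44112·x^2 + 151488·x^3 + 393984·x^4 + 642816·x^5 + 725760·x^6 + 82944·x^7 + 290304·x^8)·Dx + (204 + 1844·x + 12096·x^2 + 47408·x^3 + 122880·x^4 + 240192·x^5 + 331776·x^6 + 361728·x^7 + 82944·x^8 + 165888·x^9)·Dx^2 + (25 + 246·x + 1217·x^2 + 4128·x^3 + 10624·x^4 + 22080·x^5 + 34272·x^6 + 41472·x^7 + 43776·x^8 + 13824·x^9 + 20736·x^10)·Dx^3  (order 3).
h: a_k = 0, 12, -27, 40, -285/2, 2772/5, …
ICs: h(0) = 0, h′(0) = 12, h′′(0) = -54.

f: a_k = 0, -2, 0, 8/3, 0, -32/5, …
g: a_k = 0, -3, 9/2, -9, 81/4, -243/5, …
h₀=f·g: eliminate ⇒ L₀, order ≤ 2·2.
Derive L from L₀ (diff closure).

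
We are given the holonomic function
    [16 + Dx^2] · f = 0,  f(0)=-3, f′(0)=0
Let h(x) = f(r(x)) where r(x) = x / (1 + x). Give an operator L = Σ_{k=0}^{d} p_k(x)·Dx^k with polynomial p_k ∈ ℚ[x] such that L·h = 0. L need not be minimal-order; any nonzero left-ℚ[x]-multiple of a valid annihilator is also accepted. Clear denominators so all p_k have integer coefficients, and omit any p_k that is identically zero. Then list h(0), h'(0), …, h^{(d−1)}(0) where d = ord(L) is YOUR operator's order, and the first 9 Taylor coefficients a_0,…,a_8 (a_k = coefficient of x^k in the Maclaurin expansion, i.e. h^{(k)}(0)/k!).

f: a_k = -3, 0, 24, 0, -32, 0, 256/15, 0, -512/105, …
Change of var in L_f (x↦r) gives L₀.
L = 16 + (2 + 6·x + 6·x^2 + 2·x^3)·Dx + (1 + 4·x + 6·x^2 + 4·x^3 + x^4)·Dx^2  (order 2).
h: a_k = -3, 0, 24, -48, 40, 32, -2744/15, 1968/5, -12568/21, …
ICs: h(0) = -3, h′(0) = 0.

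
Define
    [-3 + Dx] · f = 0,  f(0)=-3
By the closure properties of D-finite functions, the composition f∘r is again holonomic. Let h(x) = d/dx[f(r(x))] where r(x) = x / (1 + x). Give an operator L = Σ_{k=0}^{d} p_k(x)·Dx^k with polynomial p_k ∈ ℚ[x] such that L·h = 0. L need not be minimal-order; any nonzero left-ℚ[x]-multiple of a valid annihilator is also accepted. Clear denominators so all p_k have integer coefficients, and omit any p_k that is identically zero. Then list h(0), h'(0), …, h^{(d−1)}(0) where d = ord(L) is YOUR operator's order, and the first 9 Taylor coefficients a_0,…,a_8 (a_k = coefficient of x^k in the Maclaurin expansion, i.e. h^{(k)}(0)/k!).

L = (1 - 2·x) + (-1 - 2·x - x^2)·Dx  (order 1).
h: a_k = -9, -9, 27/2, -9/2, -63/8, 621/40, -1233/80, 4869/560, 5751/4480, …
ICs: h(0) = -9.

f: a_k = -3, -9, -27/2, -27/2, -81/8, -243/40, -243/80, -729/560, -2187/4480, …
h₀=f(r): pull back L_f along r ⇒ L₀.
h₀' ⇒ L via d/dx closure of L₀.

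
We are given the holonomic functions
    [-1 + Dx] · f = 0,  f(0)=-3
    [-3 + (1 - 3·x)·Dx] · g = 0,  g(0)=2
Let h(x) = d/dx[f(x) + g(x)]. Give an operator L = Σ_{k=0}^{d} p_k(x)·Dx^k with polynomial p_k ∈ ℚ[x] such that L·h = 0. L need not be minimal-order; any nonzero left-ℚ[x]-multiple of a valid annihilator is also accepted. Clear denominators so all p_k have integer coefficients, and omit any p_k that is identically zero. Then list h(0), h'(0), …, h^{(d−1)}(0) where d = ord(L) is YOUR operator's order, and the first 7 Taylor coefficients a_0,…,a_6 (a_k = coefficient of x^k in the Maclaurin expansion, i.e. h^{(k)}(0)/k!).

L = (48 + 18·x) + (-53 - 6·x + 9·x^2)·Dx + (5 - 12·x - 9·x^2)·Dx^2  (order 2).
h: a_k = 3, 33, 321/2, 1295/2, 19439/8, 349919/40, 7348319/240, …
ICs: h(0) = 3, h′(0) = 33.

f: a_k = -3, -3, -3/2, -1/2, -1/8, -1/40, -1/240, …
g: a_k = 2, 6, 18, 54, 162, 486, 1458, …
h₀=f+g: left-lcm gives L₀, ord ≤ 2.
Differentiate: ansatz ord ≤ ord L₀ ⇒ L.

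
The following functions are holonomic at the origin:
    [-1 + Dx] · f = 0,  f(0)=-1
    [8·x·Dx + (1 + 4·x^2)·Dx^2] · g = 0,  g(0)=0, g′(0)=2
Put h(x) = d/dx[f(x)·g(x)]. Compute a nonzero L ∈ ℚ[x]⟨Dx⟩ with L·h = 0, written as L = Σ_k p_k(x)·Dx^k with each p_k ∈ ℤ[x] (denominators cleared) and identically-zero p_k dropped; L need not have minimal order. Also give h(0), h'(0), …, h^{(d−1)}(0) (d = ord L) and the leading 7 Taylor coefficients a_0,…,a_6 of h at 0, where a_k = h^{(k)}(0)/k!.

f: a_k = -1, -1, -1/2, -1/6, -1/24, -1/120, -1/720, …
g: a_k = 0, 2, 0, -8/3, 0, 32/5, 0, …
Sym-product of L_f,L_g gives L₀ (≤ ord 2).
h=h₀': d/dx-closure on L₀ ⇒ L.
L = (-7 - 16·x + 104·x^2 - 64·x^3 + 16·x^4) + (6 + 24·x - 112·x^2 + 96·x^3 - 32·x^4)·Dx + (1 - 8·x + 8·x^2 - 32·x^3 + 16·x^4)·Dx^2  (order 2).
h: a_k = -2, -4, 5, 28/3, -103/4, -215/6, 12763/120, …
ICs: h(0) = -2, h′(0) = -4.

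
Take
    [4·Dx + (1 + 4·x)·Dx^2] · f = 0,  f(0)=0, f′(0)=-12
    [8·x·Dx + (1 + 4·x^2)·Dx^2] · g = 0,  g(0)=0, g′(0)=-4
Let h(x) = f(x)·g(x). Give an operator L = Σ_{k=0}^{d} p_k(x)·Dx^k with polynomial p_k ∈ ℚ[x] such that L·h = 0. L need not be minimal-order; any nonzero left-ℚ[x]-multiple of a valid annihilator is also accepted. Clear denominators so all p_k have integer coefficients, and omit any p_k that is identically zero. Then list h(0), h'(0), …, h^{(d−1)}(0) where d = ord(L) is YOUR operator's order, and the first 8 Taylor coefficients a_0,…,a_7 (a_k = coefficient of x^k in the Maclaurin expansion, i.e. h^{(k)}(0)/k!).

f: a_k = 0, -12, 24, -64, 192, -3072/5, 2048, -49152/7, …
g: a_k = 0, -4, 0, 16/3, 0, -64/5, 0, 256/7, …
Sym-product of L_f,L_g gives L₀ (≤ ord 4).
L = (96 + 640·x + 1408·x^2 + 7680·x^3 + 15360·x^4 + 26624·x^5 + 8192·x^7)·Dx + (24 + 320·x + 2656·x^2 + 9728·x^3 + 28160·x^4 + 47616·x^5 + 71680·x^6 + 6144·x^7 + 28672·x^8)·Dx^2 + (12 + 104·x + 672·x^2 + 2976·x^3 + 8256·x^4 + 18048·x^5 + 24576·x^6 + 35328·x^7 + 6144·x^8 + 16384·x^9)·Dx^3 + (1 + 12·x + 68·x^2 + 256·x^3 + 696·x^4 + 1536·x^5 + 2688·x^6 + 3072·x^7 + 4224·x^8 + 1024·x^9 + 2048·x^10)·Dx^4  (order 4).
h: a_k = 0, 0, 48, -96, 192, -640, 34048/15, -37376/5, …
ICs: h(0) = 0, h′(0) = 0, h′′(0) = 96, h′′′(0) = -576.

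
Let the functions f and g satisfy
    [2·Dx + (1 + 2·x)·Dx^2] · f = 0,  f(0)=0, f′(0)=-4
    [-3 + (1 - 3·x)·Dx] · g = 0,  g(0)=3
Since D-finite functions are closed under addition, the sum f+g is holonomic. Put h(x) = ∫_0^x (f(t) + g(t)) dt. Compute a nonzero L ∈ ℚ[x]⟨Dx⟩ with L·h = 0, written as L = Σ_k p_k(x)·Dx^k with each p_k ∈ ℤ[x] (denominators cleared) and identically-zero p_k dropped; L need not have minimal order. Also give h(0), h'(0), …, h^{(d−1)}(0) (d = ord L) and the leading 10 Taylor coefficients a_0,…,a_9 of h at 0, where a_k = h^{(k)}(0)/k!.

L = (-78 - 36·x)·Dx^2 + (-23 - 132·x - 72·x^2)·Dx^3 + (4 - x - 27·x^2 - 18·x^3)·Dx^4  (order 4).
h: a_k = 0, 3, 5/2, 31/3, 227/12, 251/5, 3581/30, 6625/21, 45671/56, 19747/9, …
ICs: h(0) = 0, h′(0) = 3, h′′(0) = 5, h′′′(0) = 62.

f: a_k = 0, -4, 4, -16/3, 8, -64/5, 64/3, -256/7, 64, -1024/9, …
g: a_k = 3, 9, 27, 81, 243, 729, 2187, 6561, 19683, 59049, …
L₀ := lclm(L_f,L_g); ord L₀ ≤ 2+1.
∫: right-multiply L₀ by Dx.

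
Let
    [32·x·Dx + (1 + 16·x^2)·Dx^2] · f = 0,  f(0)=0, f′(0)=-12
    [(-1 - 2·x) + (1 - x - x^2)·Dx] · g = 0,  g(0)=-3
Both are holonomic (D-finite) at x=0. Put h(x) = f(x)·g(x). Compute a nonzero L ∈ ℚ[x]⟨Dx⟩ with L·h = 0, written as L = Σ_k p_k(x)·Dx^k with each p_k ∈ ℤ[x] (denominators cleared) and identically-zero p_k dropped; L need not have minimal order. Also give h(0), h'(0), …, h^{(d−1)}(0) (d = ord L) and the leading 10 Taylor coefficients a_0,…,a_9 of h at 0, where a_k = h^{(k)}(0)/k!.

f: a_k = 0, -12, 0, 64, 0, -3072/5, 0, 49152/7, 0, -262144/3, …
g: a_k = -3, -3, -6, -9, -15, -24, -39, -63, -102, -165, …
h₀=f·g: eliminate ⇒ L₀, order ≤ 2·1.
L = (2 + 32·x + 96·x^2) + (2 - 28·x + 64·x^2 + 96·x^3)·Dx + (-1 + x - 15·x^2 + 16·x^3 + 16·x^4)·Dx^2  (order 2).
h: a_k = 0, 36, 36, -120, -84, 8196/5, 7776/5, -625476/35, -571044/35, 1595704/7, …
ICs: h(0) = 0, h′(0) = 36.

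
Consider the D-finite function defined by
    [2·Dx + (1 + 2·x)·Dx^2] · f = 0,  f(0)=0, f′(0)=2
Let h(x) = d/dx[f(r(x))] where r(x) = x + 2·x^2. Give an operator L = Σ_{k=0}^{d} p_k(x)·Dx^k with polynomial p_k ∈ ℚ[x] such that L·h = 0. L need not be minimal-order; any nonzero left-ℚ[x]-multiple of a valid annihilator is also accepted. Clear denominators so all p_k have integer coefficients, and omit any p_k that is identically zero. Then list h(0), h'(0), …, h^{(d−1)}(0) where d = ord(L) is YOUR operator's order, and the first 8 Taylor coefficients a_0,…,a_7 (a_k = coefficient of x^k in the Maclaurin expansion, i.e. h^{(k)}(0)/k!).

f: a_k = 0, 2, -2, 8/3, -4, 32/5, -32/3, 128/7, …
f∘r: x↦r, Dx↦Dx/r' in L_f ⇒ L₀.
Differentiate: ansatz ord ≤ ord L₀ ⇒ L.
L = (-2 + 8·x + 16·x^2) + (1 + 6·x + 12·x^2 + 16·x^3)·Dx  (order 1).
h: a_k = 2, 4, -16, 16, 32, -128, 128, 256, …
ICs: h(0) = 2.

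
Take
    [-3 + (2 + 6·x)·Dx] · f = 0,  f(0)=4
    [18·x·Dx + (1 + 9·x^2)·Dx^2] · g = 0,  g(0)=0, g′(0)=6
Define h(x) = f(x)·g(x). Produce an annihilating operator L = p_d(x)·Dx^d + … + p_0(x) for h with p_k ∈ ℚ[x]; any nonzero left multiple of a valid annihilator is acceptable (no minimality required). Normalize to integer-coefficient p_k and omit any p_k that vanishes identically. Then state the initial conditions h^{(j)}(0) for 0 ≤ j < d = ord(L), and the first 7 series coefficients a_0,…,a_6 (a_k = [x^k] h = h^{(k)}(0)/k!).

L = (27 - 108·x - 81·x^2) + (-12 + 36·x + 324·x^2 + 324·x^3)·Dx + (4 + 24·x + 72·x^2 + 216·x^3 + 324·x^4)·Dx^2  (order 2).
h: a_k = 0, 24, 36, -99, -135/2, 31509/80, 99387/160, …
ICs: h(0) = 0, h′(0) = 24.

f: a_k = 4, 6, -9/2, 27/4, -405/32, 1701/64, -15309/256, …
g: a_k = 0, 6, 0, -18, 0, 486/5, 0, …
Product ⇒ symmetric product L₀, ord ≤ 2.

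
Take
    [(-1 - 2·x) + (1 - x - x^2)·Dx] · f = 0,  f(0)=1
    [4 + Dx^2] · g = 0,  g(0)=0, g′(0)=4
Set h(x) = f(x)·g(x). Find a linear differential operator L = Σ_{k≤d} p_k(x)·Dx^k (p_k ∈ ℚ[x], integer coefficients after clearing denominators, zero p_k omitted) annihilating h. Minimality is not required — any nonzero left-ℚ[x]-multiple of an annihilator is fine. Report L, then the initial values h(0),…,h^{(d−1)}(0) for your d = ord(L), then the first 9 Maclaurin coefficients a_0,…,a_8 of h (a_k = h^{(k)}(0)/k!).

f: a_k = 1, 1, 2, 3, 5, 8, 13, 21, 34, …
g: a_k = 0, 4, 0, -8/3, 0, 8/15, 0, -16/315, 0, …
Product ⇒ symmetric product L₀, ord ≤ 2.
L = (-2 + 4·x + 4·x^2) + (2 + 4·x)·Dx + (-1 + x + x^2)·Dx^2  (order 2).
h: a_k = 0, 4, 4, 16/3, 28/3, 76/5, 368/15, 2500/63, 20228/315, …
ICs: h(0) = 0, h′(0) = 4.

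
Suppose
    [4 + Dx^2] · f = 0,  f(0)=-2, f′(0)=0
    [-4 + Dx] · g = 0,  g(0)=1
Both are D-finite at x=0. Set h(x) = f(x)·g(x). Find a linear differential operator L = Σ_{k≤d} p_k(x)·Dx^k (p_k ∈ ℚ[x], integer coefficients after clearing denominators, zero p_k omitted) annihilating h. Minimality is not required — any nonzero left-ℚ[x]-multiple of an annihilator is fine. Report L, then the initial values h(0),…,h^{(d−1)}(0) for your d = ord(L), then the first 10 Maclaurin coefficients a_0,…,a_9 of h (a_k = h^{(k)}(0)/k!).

f: a_k = -2, 0, 4, 0, -4/3, 0, 8/45, 0, -4/315, 0, …
g: a_k = 1, 4, 8, 32/3, 32/3, 128/15, 256/45, 1024/315, 512/315, 2048/2835, …
L₀ := L_f ⊗_s L_g (sym. prod.), ord ≤ 2.
L = 20 - 8·Dx + Dx^2  (order 2).
h: a_k = -2, -8, -12, -16/3, 28/3, 304/15, 104/5, 4448/315, 2108/315, 5744/2835, …
ICs: h(0) = -2, h′(0) = -8.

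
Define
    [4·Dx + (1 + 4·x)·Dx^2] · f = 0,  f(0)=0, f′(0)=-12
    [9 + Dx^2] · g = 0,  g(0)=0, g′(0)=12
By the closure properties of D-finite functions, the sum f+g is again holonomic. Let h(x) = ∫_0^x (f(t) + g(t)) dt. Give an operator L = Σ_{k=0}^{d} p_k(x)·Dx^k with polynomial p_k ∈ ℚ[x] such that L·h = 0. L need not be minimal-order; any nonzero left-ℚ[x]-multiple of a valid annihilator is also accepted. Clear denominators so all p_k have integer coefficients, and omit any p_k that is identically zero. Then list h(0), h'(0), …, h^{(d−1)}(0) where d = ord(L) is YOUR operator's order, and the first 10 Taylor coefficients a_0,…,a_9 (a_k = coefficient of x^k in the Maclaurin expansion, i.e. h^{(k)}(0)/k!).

L = (3780 + 2592·x + 5184·x^2)·Dx^2 + (369 + 2124·x + 3888·x^2 + 5184·x^3)·Dx^3 + (420 + 288·x + 576·x^2)·Dx^4 + (41 + 236·x + 432·x^2 + 576·x^3)·Dx^5  (order 5).
h: a_k = 0, 0, 0, 8, -41/2, 192/5, -2021/20, 2048/7, -140469/160, 8192/3, …
ICs: h(0) = 0, h′(0) = 0, h′′(0) = 0, h′′′(0) = 48, h′′′′(0) = -492.

f: a_k = 0, -12, 24, -64, 192, -3072/5, 2048, -49152/7, 24576, -262144/3, …
g: a_k = 0, 12, 0, -18, 0, 81/10, 0, -243/140, 0, 243/1120, …
Sum ⇒ L₀ = lclm(L_f,L_g) in ℚ(x)⟨Dx⟩.
∫: right-multiply L₀ by Dx.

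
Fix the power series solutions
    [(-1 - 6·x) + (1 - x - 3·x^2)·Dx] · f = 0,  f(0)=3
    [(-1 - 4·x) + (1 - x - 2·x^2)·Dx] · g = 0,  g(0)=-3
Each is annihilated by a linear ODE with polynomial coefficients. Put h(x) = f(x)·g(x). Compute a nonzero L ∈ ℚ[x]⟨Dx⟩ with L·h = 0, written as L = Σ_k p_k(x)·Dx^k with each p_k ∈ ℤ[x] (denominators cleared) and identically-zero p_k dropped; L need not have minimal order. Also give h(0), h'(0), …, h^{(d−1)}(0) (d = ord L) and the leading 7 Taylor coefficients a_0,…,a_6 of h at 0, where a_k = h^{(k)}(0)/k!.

L = (-2 - 8·x + 15·x^2 + 24·x^3) + (1 - 2·x - 4·x^2 + 5·x^3 + 6·x^4)·Dx  (order 1).
h: a_k = -9, -18, -72, -171, -486, -1188, -3033, …
ICs: h(0) = -9.

f: a_k = 3, 3, 12, 21, 57, 120, 291, …
g: a_k = -3, -3, -9, -15, -33, -63, -129, …
f·g: L₀ = L_f ⊗_s L_g, ord ≤ 1·1.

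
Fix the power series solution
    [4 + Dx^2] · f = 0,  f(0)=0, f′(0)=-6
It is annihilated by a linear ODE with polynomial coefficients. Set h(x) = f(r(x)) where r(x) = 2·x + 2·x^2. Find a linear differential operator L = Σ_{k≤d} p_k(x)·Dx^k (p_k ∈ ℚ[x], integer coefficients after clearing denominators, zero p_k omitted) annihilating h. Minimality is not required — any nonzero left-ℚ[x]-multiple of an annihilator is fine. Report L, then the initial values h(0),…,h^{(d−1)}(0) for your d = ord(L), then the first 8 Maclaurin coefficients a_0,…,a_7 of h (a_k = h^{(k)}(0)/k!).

L = (16 + 96·x + 192·x^2 + 128·x^3) - 2·Dx + (1 + 2·x)·Dx^2  (order 2).
h: a_k = 0, -12, -12, 32, 96, 352/5, -96, -25856/105, …
ICs: h(0) = 0, h′(0) = -12.

f: a_k = 0, -6, 0, 4, 0, -4/5, 0, 8/105, …
f∘r: x↦r, Dx↦Dx/r' in L_f ⇒ L₀.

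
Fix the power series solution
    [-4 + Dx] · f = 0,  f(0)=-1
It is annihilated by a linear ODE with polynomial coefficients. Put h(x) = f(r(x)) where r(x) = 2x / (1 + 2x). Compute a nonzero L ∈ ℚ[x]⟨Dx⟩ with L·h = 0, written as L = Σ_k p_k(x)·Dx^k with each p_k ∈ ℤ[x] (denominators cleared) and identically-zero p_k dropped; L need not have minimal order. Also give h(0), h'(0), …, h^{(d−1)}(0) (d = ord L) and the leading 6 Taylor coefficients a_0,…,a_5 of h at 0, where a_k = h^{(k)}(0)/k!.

L = -8 + (1 + 4·x + 4·x^2)·Dx  (order 1).
h: a_k = -1, -8, -16, 32/3, 64/3, -896/15, …
ICs: h(0) = -1.

f: a_k = -1, -4, -8, -32/3, -32/3, -128/15, …
h₀=f(r): pull back L_f along r ⇒ L₀.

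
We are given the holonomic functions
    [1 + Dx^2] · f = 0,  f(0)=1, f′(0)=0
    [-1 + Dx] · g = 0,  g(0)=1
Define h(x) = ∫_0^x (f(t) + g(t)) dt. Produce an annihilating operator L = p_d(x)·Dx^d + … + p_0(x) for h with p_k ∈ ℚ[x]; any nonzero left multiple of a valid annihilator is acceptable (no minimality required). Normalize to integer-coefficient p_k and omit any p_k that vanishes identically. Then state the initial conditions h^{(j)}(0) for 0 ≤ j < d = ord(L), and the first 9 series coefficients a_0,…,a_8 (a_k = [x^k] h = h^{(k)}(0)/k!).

f: a_k = 1, 0, -1/2, 0, 1/24, 0, -1/720, 0, 1/40320, …
g: a_k = 1, 1, 1/2, 1/6, 1/24, 1/120, 1/720, 1/5040, 1/40320, …
f+g: L₀ = lclm(L_f,L_g), ord ≤ 2+1.
Integrate: L := L₀·Dx.
L = -Dx + Dx^2 - Dx^3 + Dx^4  (order 4).
h: a_k = 0, 2, 1/2, 0, 1/24, 1/60, 1/720, 0, 1/40320, …
ICs: h(0) = 0, h′(0) = 2, h′′(0) = 1, h′′′(0) = 0.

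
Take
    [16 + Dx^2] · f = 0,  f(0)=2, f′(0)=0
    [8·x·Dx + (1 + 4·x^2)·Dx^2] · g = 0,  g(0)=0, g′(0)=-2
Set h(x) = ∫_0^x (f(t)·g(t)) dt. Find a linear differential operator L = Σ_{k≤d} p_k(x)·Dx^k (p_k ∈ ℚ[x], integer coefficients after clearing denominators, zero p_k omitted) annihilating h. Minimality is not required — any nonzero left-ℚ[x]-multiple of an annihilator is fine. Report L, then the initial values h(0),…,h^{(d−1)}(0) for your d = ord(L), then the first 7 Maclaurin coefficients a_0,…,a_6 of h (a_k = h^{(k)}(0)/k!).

f: a_k = 2, 0, -16, 0, 64/3, 0, -512/45, …
g: a_k = 0, -2, 0, 8/3, 0, -32/5, 0, …
L₀ := L_f ⊗_s L_g (sym. prod.), ord ≤ 4.
∫: right-multiply L₀ by Dx.
L = (2560 + 29696·x^2 + 118784·x^4 + 262144·x^6 + 262144·x^8)·Dx + (1536·x + 14336·x^3 + 49152·x^5 + 65536·x^7)·Dx^2 + (240 + 3008·x^2 + 13824·x^4 + 32768·x^6 + 32768·x^8)·Dx^3 + (96·x + 896·x^3 + 3072·x^5 + 4096·x^7)·Dx^4 + (5 + 72·x^2 + 400·x^4 + 1024·x^6 + 1024·x^8)·Dx^5  (order 5).
h: a_k = 0, 0, -2, 0, 28/3, 0, -736/45, …
ICs: h(0) = 0, h′(0) = 0, h′′(0) = -4, h′′′(0) = 0, h′′′′(0) = 224.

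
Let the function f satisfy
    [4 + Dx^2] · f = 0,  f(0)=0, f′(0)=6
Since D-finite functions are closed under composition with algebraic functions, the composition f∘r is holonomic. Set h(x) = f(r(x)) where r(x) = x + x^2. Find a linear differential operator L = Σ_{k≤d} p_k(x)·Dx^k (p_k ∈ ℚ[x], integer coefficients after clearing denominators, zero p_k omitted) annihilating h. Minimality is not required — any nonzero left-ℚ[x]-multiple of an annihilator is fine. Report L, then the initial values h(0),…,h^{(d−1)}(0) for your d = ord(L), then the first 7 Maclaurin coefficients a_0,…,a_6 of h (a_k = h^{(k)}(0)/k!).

L = (4 + 24·x + 48·x^2 + 32·x^3) - 2·Dx + (1 + 2·x)·Dx^2  (order 2).
h: a_k = 0, 6, 6, -4, -12, -56/5, 0, …
ICs: h(0) = 0, h′(0) = 6.

f: a_k = 0, 6, 0, -4, 0, 4/5, 0, …
Change of var in L_f (x↦r) gives L₀.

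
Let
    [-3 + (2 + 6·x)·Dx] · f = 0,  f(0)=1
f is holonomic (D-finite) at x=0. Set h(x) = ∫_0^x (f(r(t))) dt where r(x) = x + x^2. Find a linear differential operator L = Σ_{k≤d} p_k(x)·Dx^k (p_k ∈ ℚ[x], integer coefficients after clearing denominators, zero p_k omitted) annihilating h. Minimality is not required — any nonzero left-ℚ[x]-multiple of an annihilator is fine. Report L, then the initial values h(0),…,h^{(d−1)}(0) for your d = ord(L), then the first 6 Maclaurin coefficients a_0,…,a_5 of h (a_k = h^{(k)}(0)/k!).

f: a_k = 1, 3/2, -9/8, 27/16, -405/128, 1701/256, …
Change of var in L_f (x↦r) gives L₀.
h=∫h₀ ⇒ L = L₀·Dx.
L = (-3 - 6·x)·Dx + (2 + 6·x + 6·x^2)·Dx^2  (order 2).
h: a_k = 0, 1, 3/4, 1/8, -9/64, 99/640, …
ICs: h(0) = 0, h′(0) = 1.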